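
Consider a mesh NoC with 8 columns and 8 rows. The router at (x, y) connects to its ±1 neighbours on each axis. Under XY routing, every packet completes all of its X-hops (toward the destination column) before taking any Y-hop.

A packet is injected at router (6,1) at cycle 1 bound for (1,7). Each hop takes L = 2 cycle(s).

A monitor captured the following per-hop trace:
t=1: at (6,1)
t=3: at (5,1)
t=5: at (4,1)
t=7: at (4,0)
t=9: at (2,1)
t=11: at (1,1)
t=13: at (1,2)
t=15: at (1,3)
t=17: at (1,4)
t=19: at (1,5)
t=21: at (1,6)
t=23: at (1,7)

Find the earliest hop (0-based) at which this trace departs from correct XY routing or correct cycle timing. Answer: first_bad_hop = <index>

first_bad_hop = 3

[1] (-1,+0) / 2c ⇒ ok
[2] (-1,+0) / 2c ⇒ ok
[3] (+0,-1) / 2c ⇒ BAD: Y-move but x=4≠1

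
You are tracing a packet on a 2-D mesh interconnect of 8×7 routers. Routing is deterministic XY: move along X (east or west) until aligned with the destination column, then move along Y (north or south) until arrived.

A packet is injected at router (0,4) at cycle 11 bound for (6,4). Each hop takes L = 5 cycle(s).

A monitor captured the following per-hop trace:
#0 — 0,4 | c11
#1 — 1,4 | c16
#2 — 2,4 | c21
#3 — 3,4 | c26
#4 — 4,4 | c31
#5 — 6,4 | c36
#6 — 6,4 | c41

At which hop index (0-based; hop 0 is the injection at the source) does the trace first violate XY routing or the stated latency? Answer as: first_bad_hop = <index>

first_bad_hop = 5

  1: Δx=+1 Δy=+0 Δt=5 [ok]
  2: Δx=+1 Δy=+0 Δt=5 [ok]
  3: Δx=+1 Δy=+0 Δt=5 [ok]
  4: Δx=+1 Δy=+0 Δt=5 [ok]
  5: Δx=+2 Δy=+0 Δt=5 [BAD: non-unit step]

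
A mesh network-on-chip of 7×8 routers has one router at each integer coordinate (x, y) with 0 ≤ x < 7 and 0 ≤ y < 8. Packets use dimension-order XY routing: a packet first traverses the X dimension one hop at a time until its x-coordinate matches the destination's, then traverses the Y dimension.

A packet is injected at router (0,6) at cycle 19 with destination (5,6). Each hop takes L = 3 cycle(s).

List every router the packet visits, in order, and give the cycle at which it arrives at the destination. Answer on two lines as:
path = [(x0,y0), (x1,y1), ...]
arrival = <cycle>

path = [(0,6), (1,6), (2,6), (3,6), (4,6), (5,6)]
arrival = 34

hop 0: (0,6) @ cyc 19
hop 1: (1,6) @ cyc 22  [E]
hop 2: (2,6) @ cyc 25  [E]
hop 3: (3,6) @ cyc 28  [E]
hop 4: (4,6) @ cyc 31  [E]
hop 5: (5,6) @ cyc 34  [E]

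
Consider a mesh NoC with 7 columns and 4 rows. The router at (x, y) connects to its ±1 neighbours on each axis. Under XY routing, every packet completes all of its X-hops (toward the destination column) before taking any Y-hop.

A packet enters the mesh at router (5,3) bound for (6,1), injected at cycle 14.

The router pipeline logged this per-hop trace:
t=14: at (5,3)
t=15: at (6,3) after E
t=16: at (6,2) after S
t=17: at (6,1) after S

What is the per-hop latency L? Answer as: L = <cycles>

Between hops 0 and 1 the cycle counter advances 15 − 14 = 1.
Per-hop latency L = Δcyc = 1.

L = 1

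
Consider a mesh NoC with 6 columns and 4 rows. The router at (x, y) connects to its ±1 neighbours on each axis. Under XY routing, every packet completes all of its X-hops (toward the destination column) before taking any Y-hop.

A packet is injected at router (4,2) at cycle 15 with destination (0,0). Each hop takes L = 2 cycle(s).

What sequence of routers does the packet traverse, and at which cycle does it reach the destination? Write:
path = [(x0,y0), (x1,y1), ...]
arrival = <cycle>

  0. router=(4,2) cycle=15 (inject)
  1. router=(3,2) cycle=17 dir=W
  2. router=(2,2) cycle=19 dir=W
  3. router=(1,2) cycle=21 dir=W
  4. router=(0,2) cycle=23 dir=W
  5. router=(0,1) cycle=25 dir=S
  6. router=(0,0) cycle=27 dir=S

path = [(4,2), (3,2), (2,2), (1,2), (0,2), (0,1), (0,0)]
arrival = 27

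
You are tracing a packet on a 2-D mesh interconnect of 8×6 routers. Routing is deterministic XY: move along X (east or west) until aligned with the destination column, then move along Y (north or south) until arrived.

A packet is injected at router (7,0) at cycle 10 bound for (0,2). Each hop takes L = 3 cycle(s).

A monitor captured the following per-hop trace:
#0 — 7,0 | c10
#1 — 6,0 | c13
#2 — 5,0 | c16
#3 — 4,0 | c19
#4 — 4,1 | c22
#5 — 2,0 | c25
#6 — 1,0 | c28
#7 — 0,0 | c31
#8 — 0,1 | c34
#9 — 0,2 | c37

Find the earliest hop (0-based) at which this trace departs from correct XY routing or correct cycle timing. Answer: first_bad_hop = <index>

[1] (-1,+0) / 3c ⇒ ok
[2] (-1,+0) / 3c ⇒ ok
[3] (-1,+0) / 3c ⇒ ok
[4] (+0,+1) / 3c ⇒ BAD: Y-move but x=4≠0

first_bad_hop = 4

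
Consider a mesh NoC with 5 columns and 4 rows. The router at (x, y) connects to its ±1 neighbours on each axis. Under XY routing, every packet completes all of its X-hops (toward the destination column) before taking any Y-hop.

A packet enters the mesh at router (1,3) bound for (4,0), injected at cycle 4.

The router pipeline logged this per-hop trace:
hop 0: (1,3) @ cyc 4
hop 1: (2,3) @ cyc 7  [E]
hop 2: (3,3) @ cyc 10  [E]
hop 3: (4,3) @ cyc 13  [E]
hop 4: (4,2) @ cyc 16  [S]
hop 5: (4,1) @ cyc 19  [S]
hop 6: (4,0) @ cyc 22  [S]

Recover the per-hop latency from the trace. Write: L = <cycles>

L = 3

Δcyc across hop 0→1: 7 − 4 = 3.
Per-hop latency L = Δcyc = 3.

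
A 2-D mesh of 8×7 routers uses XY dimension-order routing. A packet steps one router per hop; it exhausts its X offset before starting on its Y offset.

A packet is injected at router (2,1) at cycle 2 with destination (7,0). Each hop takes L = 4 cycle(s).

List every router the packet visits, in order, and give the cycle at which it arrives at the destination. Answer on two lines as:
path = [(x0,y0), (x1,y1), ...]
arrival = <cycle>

path = [(2,1), (3,1), (4,1), (5,1), (6,1), (7,1), (7,0)]
arrival = 26

hop 0: (2,1) @ cyc 2
hop 1: (3,1) @ cyc 6  [E]
hop 2: (4,1) @ cyc 10  [E]
hop 3: (5,1) @ cyc 14  [E]
hop 4: (6,1) @ cyc 18  [E]
hop 5: (7,1) @ cyc 22  [E]
hop 6: (7,0) @ cyc 26  [S]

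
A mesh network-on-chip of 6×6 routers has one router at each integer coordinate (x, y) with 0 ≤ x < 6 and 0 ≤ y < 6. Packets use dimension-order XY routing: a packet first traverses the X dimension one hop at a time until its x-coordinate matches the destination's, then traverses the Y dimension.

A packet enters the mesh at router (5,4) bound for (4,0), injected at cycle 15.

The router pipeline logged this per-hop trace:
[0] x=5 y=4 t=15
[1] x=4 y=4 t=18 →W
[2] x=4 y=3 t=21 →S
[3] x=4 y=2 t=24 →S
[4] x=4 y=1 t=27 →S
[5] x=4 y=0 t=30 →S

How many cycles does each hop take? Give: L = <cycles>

L = 3

cyc[1] − cyc[0] = 18 − 15 = 3.
Per-hop latency L = Δcyc = 3.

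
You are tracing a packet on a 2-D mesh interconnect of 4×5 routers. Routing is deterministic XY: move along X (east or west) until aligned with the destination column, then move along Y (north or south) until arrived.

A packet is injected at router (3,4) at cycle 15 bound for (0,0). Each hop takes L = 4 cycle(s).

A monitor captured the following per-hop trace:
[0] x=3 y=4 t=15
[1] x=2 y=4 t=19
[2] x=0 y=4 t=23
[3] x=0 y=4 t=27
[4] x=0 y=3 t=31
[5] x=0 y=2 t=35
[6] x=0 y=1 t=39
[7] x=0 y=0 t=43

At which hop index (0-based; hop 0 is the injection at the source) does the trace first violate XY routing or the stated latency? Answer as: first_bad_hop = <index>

first_bad_hop = 2

  1: Δx=-1 Δy=+0 Δt=4 [ok]
  2: Δx=-2 Δy=+0 Δt=4 [BAD: non-unit step]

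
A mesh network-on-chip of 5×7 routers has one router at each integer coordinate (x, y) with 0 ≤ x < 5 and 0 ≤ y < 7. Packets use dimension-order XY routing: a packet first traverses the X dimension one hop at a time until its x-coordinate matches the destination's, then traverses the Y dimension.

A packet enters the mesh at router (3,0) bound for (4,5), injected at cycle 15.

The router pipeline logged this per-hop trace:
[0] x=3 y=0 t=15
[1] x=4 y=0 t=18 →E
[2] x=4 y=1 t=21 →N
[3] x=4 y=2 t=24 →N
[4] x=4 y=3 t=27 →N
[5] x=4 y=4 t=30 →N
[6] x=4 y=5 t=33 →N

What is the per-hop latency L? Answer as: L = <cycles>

L = 3

Between hops 0 and 1 the cycle counter advances 18 − 15 = 3.
Each hop adds L, hence L = 3.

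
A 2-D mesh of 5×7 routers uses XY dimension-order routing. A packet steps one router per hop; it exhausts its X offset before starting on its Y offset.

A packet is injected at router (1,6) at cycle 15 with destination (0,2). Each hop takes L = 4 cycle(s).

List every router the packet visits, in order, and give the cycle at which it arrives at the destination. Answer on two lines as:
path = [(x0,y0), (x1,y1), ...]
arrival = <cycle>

path = [(1,6), (0,6), (0,5), (0,4), (0,3), (0,2)]
arrival = 35

#0 — 1,6 | c15
#1 — 0,6 | c19 | W
#2 — 0,5 | c23 | S
#3 — 0,4 | c27 | S
#4 — 0,3 | c31 | S
#5 — 0,2 | c35 | S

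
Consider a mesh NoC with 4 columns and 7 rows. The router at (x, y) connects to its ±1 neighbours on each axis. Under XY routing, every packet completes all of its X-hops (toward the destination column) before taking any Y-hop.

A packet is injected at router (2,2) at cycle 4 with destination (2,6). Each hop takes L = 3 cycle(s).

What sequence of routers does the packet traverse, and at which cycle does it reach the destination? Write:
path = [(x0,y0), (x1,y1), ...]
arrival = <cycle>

[0] x=2 y=2 t=4
[1] x=2 y=3 t=7 →N
[2] x=2 y=4 t=10 →N
[3] x=2 y=5 t=13 →N
[4] x=2 y=6 t=16 →N

path = [(2,2), (2,3), (2,4), (2,5), (2,6)]
arrival = 16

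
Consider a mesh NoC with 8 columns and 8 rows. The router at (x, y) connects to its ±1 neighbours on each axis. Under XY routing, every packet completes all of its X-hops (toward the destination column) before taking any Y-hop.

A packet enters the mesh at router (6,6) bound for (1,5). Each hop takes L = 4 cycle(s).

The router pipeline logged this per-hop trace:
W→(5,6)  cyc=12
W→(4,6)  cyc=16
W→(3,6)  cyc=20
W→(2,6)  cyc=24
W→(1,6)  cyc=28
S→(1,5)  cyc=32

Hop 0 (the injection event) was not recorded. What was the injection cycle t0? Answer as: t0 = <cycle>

t0 = 8

Hop 1 reached at cycle 12; hop k is at t0 + k·L.
Therefore t0 = 12 − L = 8.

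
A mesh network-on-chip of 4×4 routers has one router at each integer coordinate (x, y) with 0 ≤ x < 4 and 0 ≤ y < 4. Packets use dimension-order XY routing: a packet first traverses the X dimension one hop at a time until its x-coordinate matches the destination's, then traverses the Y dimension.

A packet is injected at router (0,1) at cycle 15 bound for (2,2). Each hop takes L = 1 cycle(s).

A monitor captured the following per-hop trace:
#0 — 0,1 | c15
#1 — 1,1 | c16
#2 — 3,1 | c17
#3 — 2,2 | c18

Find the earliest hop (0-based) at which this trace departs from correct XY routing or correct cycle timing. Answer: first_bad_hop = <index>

[1] (+1,+0) / 1c ⇒ ok
[2] (+2,+0) / 1c ⇒ BAD: non-unit step

first_bad_hop = 2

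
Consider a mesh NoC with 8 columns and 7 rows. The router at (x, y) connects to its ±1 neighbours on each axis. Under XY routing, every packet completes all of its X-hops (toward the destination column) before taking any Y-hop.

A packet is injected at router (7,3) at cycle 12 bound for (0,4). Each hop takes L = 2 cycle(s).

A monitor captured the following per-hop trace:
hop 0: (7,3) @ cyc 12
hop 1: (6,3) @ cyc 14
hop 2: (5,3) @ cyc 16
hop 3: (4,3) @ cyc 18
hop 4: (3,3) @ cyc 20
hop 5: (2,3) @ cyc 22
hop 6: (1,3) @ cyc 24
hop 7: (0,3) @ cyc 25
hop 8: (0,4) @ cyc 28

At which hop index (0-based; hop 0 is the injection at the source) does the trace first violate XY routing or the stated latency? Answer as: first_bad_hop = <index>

first_bad_hop = 7

[1] (-1,+0) / 2c ⇒ ok
[2] (-1,+0) / 2c ⇒ ok
[3] (-1,+0) / 2c ⇒ ok
[4] (-1,+0) / 2c ⇒ ok
[5] (-1,+0) / 2c ⇒ ok
[6] (-1,+0) / 2c ⇒ ok
[7] (-1,+0) / 1c ⇒ BAD: Δcyc=1≠L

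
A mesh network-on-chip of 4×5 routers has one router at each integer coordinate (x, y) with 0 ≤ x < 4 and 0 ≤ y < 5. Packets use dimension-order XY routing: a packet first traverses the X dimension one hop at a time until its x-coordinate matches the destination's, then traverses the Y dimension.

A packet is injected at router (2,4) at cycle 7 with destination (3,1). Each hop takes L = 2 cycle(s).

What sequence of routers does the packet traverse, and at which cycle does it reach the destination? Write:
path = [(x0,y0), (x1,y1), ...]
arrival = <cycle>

[0] x=2 y=4 t=7
[1] x=3 y=4 t=9 →E
[2] x=3 y=3 t=11 →S
[3] x=3 y=2 t=13 →S
[4] x=3 y=1 t=15 →S

path = [(2,4), (3,4), (3,3), (3,2), (3,1)]
arrival = 15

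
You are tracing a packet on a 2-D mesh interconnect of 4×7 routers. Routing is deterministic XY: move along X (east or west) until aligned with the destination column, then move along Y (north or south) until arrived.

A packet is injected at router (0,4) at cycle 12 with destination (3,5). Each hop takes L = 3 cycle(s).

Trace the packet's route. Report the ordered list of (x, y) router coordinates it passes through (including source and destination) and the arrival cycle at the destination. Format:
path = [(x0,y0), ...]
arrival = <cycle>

src (0,4)  cyc=12
E→(1,4)  cyc=15
E→(2,4)  cyc=18
E→(3,4)  cyc=21
N→(3,5)  cyc=24

path = [(0,4), (1,4), (2,4), (3,4), (3,5)]
arrival = 24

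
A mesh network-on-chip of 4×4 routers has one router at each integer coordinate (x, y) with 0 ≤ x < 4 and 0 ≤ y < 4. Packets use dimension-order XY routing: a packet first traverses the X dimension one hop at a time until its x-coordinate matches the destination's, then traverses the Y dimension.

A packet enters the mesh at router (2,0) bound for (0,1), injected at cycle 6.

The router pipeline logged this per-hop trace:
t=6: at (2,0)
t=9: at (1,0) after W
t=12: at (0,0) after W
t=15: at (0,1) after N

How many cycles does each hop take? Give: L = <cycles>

L = 3

From hop 0 (6) to hop 1 (9): +3 cycles.
That increment is L by definition: L = 3.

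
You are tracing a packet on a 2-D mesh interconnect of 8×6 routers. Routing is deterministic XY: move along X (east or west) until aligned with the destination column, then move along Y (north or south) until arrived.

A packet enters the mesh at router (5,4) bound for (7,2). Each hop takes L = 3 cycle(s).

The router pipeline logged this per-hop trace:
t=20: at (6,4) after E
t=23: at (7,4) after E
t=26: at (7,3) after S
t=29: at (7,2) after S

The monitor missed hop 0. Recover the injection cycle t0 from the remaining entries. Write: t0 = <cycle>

t0 = 17

At hop 1 the cycle is 20; in general cyc_k = t0 + kL.
So t0 = 20 − 1·3 = 17.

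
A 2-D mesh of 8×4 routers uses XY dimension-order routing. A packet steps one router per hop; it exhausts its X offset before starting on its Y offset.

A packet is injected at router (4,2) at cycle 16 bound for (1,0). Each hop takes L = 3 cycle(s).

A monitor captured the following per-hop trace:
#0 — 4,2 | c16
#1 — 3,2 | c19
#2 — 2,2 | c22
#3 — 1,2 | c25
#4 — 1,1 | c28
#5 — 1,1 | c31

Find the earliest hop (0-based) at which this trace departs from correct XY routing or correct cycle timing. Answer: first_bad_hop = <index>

check 1→ d=(-1,0) cyc+3: ok
check 2→ d=(-1,0) cyc+3: ok
check 3→ d=(-1,0) cyc+3: ok
check 4→ d=(0,-1) cyc+3: ok
check 5→ d=(0,0) cyc+3: BAD: non-unit step

first_bad_hop = 5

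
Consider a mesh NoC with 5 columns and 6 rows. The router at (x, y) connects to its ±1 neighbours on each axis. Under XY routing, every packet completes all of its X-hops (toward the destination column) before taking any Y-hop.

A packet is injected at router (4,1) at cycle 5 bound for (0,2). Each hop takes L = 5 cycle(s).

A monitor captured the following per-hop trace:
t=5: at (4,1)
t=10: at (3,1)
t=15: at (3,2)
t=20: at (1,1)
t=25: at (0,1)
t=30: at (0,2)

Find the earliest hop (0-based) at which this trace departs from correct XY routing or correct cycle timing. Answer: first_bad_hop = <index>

  1: Δx=-1 Δy=+0 Δt=5 [ok]
  2: Δx=+0 Δy=+1 Δt=5 [BAD: Y-move but x=3≠0]

first_bad_hop = 2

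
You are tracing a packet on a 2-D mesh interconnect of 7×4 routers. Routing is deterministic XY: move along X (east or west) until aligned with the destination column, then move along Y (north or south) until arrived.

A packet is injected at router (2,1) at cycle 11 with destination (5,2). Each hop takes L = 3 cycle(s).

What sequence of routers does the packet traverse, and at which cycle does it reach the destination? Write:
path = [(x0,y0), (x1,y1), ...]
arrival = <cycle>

path = [(2,1), (3,1), (4,1), (5,1), (5,2)]
arrival = 23

hop 0: (2,1) @ cyc 11
hop 1: (3,1) @ cyc 14  [E]
hop 2: (4,1) @ cyc 17  [E]
hop 3: (5,1) @ cyc 20  [E]
hop 4: (5,2) @ cyc 23  [N]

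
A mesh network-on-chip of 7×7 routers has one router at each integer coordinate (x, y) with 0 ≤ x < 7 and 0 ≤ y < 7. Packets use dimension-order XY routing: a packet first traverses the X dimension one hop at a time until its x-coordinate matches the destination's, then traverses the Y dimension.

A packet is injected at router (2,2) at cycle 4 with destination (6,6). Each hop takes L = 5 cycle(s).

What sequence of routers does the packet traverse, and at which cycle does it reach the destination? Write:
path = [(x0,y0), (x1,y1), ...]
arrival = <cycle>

path = [(2,2), (3,2), (4,2), (5,2), (6,2), (6,3), (6,4), (6,5), (6,6)]
arrival = 44

[0] x=2 y=2 t=4
[1] x=3 y=2 t=9 →E
[2] x=4 y=2 t=14 →E
[3] x=5 y=2 t=19 →E
[4] x=6 y=2 t=24 →E
[5] x=6 y=3 t=29 →N
[6] x=6 y=4 t=34 →N
[7] x=6 y=5 t=39 →N
[8] x=6 y=6 t=44 →N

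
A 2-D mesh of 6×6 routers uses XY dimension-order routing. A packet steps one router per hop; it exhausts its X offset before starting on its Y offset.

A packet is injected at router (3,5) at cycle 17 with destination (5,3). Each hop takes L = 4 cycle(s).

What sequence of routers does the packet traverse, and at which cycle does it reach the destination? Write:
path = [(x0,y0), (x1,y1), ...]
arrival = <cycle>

path = [(3,5), (4,5), (5,5), (5,4), (5,3)]
arrival = 33

  0. router=(3,5) cycle=17 (inject)
  1. router=(4,5) cycle=21 dir=E
  2. router=(5,5) cycle=25 dir=E
  3. router=(5,4) cycle=29 dir=S
  4. router=(5,3) cycle=33 dir=S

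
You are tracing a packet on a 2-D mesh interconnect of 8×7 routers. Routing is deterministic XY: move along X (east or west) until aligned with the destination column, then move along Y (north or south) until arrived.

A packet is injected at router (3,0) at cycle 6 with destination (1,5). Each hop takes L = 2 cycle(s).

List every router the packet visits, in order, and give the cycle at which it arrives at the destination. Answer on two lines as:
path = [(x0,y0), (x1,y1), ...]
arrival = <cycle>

  0. router=(3,0) cycle=6 (inject)
  1. router=(2,0) cycle=8 dir=W
  2. router=(1,0) cycle=10 dir=W
  3. router=(1,1) cycle=12 dir=N
  4. router=(1,2) cycle=14 dir=N
  5. router=(1,3) cycle=16 dir=N
  6. router=(1,4) cycle=18 dir=N
  7. router=(1,5) cycle=20 dir=N

path = [(3,0), (2,0), (1,0), (1,1), (1,2), (1,3), (1,4), (1,5)]
arrival = 20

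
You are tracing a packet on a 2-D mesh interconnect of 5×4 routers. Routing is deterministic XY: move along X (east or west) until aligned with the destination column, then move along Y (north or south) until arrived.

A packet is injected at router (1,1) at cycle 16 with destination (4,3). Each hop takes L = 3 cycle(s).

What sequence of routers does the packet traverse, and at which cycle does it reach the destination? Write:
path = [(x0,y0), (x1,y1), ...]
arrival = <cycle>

path = [(1,1), (2,1), (3,1), (4,1), (4,2), (4,3)]
arrival = 31

#0 — 1,1 | c16
#1 — 2,1 | c19 | E
#2 — 3,1 | c22 | E
#3 — 4,1 | c25 | E
#4 — 4,2 | c28 | N
#5 — 4,3 | c31 | N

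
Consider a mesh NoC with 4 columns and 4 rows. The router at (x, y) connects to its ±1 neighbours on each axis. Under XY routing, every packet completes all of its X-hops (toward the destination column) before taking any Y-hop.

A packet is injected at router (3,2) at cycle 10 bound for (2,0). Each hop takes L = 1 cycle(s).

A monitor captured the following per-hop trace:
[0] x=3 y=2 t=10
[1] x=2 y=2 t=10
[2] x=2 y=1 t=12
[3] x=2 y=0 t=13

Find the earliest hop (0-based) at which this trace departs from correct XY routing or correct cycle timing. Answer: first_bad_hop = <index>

  1: Δx=-1 Δy=+0 Δt=0 [BAD: Δcyc=0≠L]

first_bad_hop = 1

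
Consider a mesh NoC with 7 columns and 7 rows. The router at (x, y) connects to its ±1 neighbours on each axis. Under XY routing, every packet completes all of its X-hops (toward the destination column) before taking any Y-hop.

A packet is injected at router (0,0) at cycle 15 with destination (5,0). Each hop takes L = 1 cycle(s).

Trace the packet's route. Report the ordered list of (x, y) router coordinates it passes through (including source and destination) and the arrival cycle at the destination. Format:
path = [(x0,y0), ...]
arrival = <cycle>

path = [(0,0), (1,0), (2,0), (3,0), (4,0), (5,0)]
arrival = 20

src (0,0)  cyc=15
E→(1,0)  cyc=16
E→(2,0)  cyc=17
E→(3,0)  cyc=18
E→(4,0)  cyc=19
E→(5,0)  cyc=20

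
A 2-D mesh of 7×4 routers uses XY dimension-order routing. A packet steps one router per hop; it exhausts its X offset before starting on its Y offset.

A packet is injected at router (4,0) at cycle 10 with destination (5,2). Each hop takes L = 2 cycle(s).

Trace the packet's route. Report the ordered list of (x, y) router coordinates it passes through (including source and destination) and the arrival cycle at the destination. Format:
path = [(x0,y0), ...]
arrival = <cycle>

t=10: at (4,0)
t=12: at (5,0) after E
t=14: at (5,1) after N
t=16: at (5,2) after N

path = [(4,0), (5,0), (5,1), (5,2)]
arrival = 16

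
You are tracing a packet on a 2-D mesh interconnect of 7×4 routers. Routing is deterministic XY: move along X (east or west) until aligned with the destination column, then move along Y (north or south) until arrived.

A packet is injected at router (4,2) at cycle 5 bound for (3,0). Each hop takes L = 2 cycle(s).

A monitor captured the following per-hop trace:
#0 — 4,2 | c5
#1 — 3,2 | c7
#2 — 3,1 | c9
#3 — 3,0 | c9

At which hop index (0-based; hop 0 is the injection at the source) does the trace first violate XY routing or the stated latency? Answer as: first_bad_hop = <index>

[1] (-1,+0) / 2c ⇒ ok
[2] (+0,-1) / 2c ⇒ ok
[3] (+0,-1) / 0c ⇒ BAD: Δcyc=0≠L

first_bad_hop = 3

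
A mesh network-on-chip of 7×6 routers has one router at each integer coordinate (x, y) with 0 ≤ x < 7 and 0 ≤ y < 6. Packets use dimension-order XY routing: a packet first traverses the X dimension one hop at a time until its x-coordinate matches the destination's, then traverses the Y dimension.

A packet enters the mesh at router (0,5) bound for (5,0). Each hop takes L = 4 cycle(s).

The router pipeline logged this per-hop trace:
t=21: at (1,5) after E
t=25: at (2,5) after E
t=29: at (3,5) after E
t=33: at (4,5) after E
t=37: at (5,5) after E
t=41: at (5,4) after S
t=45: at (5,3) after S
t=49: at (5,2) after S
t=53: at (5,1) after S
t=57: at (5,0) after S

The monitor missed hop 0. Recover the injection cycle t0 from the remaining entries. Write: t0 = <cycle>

The first recorded entry is hop 1 at cycle 21.
Therefore t0 = 21 − L = 17.

t0 = 17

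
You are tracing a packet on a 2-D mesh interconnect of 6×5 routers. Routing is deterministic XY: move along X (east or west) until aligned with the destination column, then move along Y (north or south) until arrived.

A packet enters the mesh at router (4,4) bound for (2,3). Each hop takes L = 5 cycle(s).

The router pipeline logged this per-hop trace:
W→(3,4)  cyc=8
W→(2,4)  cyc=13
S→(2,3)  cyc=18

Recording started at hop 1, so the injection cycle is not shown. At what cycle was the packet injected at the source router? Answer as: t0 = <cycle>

cyc[1] = 8 and cyc[k] = t0 + k·L for every k.
t0 = cyc[1] − L = 8 − 5 = 3.

t0 = 3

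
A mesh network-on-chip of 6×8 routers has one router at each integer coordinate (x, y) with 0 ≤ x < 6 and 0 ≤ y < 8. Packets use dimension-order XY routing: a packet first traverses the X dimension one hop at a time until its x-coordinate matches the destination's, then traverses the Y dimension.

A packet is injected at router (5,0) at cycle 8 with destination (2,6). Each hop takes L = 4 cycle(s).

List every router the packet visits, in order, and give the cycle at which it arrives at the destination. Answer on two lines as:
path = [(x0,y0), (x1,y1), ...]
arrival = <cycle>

#0 — 5,0 | c8
#1 — 4,0 | c12 | W
#2 — 3,0 | c16 | W
#3 — 2,0 | c20 | W
#4 — 2,1 | c24 | N
#5 — 2,2 | c28 | N
#6 — 2,3 | c32 | N
#7 — 2,4 | c36 | N
#8 — 2,5 | c40 | N
#9 — 2,6 | c44 | N

path = [(5,0), (4,0), (3,0), (2,0), (2,1), (2,2), (2,3), (2,4), (2,5), (2,6)]
arrival = 44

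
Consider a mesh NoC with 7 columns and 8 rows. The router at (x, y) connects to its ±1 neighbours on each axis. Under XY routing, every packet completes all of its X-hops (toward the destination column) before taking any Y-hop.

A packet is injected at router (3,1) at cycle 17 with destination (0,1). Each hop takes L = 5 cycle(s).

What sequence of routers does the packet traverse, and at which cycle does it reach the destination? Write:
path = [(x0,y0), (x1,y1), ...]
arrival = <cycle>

[0] x=3 y=1 t=17
[1] x=2 y=1 t=22 →W
[2] x=1 y=1 t=27 →W
[3] x=0 y=1 t=32 →W

path = [(3,1), (2,1), (1,1), (0,1)]
arrival = 32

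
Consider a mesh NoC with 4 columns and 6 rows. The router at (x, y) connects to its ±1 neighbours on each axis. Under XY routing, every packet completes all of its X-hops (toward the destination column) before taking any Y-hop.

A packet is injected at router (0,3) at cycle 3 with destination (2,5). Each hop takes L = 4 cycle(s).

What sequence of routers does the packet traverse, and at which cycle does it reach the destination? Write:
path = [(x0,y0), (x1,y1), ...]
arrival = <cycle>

path = [(0,3), (1,3), (2,3), (2,4), (2,5)]
arrival = 19

  0. router=(0,3) cycle=3 (inject)
  1. router=(1,3) cycle=7 dir=E
  2. router=(2,3) cycle=11 dir=E
  3. router=(2,4) cycle=15 dir=N
  4. router=(2,5) cycle=19 dir=N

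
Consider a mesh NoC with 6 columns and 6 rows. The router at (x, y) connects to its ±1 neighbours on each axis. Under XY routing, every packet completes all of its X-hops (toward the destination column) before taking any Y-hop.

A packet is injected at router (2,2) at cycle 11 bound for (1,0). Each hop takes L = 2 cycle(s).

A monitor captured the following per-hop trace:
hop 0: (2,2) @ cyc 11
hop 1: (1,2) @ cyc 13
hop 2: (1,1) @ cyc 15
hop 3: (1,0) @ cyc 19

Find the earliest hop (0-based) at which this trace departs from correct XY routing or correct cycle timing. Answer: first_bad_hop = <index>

first_bad_hop = 3

[1] (-1,+0) / 2c ⇒ ok
[2] (+0,-1) / 2c ⇒ ok
[3] (+0,-1) / 4c ⇒ BAD: Δcyc=4≠L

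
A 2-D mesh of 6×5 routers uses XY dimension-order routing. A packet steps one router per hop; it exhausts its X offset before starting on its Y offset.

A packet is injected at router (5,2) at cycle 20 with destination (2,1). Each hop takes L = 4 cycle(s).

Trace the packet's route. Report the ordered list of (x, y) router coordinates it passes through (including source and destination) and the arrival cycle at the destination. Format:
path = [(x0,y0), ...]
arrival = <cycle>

src (5,2)  cyc=20
W→(4,2)  cyc=24
W→(3,2)  cyc=28
W→(2,2)  cyc=32
S→(2,1)  cyc=36

path = [(5,2), (4,2), (3,2), (2,2), (2,1)]
arrival = 36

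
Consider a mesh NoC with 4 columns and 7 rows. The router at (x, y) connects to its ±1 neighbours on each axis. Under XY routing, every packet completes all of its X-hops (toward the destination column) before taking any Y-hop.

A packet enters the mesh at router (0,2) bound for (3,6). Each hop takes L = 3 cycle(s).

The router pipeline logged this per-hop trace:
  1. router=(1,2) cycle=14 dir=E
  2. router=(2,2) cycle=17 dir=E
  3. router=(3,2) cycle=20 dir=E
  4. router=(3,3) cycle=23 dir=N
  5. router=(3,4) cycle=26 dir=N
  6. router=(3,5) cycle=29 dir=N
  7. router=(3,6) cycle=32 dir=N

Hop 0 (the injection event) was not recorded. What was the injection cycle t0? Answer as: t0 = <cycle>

t0 = 11

Hop 1 reached at cycle 14; hop k is at t0 + k·L.
t0 = cyc[1] − L = 14 − 3 = 11.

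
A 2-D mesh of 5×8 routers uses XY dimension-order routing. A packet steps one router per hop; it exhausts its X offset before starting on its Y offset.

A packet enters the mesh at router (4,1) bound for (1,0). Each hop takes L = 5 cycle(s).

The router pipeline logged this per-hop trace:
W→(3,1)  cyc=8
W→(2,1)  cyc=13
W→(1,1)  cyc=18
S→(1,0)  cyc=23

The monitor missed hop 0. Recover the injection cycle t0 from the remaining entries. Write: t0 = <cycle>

t0 = 3

At hop 1 the cycle is 8; in general cyc_k = t0 + kL.
So t0 = 8 − 1·5 = 3.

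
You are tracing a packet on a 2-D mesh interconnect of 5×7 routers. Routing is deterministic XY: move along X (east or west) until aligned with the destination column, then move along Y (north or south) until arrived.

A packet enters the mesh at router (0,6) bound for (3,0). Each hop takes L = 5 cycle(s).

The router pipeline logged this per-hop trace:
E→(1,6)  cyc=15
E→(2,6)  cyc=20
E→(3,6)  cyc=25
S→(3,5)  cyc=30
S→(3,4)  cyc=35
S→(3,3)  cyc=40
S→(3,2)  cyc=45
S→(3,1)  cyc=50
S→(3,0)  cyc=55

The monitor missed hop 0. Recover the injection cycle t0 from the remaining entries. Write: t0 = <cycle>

t0 = 10

Hop 1 reached at cycle 15; hop k is at t0 + k·L.
So t0 = 15 − 1·5 = 10.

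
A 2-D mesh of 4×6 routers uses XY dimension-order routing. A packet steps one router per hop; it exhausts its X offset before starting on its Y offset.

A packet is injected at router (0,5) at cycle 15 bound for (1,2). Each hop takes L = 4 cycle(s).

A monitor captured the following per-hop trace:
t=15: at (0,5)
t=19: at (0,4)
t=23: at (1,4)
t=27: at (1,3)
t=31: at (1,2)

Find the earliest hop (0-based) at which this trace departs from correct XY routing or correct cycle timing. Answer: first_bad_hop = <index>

check 1→ d=(0,-1) cyc+4: BAD: Y-move but x=0≠1

first_bad_hop = 1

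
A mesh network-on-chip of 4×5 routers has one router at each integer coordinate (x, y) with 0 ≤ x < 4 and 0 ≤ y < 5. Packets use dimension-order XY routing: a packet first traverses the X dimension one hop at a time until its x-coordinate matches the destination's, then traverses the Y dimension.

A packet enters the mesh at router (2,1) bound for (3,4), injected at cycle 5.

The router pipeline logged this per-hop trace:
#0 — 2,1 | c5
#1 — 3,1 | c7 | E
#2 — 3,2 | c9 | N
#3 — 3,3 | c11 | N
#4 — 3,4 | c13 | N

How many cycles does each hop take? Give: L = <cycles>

L = 2

Δcyc across hop 0→1: 7 − 5 = 2.
One hop costs L cycles, so L = 2.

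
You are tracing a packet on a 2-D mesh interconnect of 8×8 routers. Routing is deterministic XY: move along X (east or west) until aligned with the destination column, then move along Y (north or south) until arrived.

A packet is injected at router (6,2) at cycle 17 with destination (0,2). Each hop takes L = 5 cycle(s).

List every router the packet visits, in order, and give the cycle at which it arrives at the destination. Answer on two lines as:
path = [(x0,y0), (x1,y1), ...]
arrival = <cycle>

src (6,2)  cyc=17
W→(5,2)  cyc=22
W→(4,2)  cyc=27
W→(3,2)  cyc=32
W→(2,2)  cyc=37
W→(1,2)  cyc=42
W→(0,2)  cyc=47

path = [(6,2), (5,2), (4,2), (3,2), (2,2), (1,2), (0,2)]
arrival = 47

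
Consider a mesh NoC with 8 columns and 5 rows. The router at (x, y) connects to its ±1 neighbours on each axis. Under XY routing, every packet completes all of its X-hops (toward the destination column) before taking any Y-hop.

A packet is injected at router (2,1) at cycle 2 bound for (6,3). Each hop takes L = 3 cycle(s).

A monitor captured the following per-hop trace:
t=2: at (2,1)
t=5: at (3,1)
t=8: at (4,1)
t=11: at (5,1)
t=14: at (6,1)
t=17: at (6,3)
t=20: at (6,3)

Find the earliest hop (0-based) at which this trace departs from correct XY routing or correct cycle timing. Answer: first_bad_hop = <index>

[1] (+1,+0) / 3c ⇒ ok
[2] (+1,+0) / 3c ⇒ ok
[3] (+1,+0) / 3c ⇒ ok
[4] (+1,+0) / 3c ⇒ ok
[5] (+0,+2) / 3c ⇒ BAD: non-unit step

first_bad_hop = 5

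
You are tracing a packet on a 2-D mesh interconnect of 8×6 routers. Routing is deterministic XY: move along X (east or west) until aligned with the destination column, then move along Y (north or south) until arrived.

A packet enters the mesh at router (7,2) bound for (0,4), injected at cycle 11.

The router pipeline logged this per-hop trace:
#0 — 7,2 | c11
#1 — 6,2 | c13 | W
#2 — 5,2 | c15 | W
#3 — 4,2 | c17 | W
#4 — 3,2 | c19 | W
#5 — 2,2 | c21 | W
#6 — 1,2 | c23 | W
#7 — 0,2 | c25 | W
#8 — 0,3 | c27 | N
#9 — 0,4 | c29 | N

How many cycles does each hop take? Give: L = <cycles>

From hop 0 (11) to hop 1 (13): +2 cycles.
Each hop adds L, hence L = 2.

L = 2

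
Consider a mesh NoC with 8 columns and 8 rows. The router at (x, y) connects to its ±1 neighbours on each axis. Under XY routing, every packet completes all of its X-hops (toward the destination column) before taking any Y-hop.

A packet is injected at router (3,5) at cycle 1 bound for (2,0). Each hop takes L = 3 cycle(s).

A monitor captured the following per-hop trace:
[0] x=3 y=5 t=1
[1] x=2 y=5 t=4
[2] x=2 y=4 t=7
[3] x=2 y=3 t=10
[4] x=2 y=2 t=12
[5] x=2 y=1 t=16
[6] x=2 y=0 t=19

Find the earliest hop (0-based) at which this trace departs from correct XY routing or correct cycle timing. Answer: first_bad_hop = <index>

[1] (-1,+0) / 3c ⇒ ok
[2] (+0,-1) / 3c ⇒ ok
[3] (+0,-1) / 3c ⇒ ok
[4] (+0,-1) / 2c ⇒ BAD: Δcyc=2≠L

first_bad_hop = 4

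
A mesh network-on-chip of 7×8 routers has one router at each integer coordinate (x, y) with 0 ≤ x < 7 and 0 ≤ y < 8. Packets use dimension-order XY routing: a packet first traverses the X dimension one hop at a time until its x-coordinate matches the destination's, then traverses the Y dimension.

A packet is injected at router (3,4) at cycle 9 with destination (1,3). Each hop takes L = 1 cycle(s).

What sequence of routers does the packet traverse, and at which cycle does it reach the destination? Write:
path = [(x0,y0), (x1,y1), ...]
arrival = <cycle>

path = [(3,4), (2,4), (1,4), (1,3)]
arrival = 12

#0 — 3,4 | c9
#1 — 2,4 | c10 | W
#2 — 1,4 | c11 | W
#3 — 1,3 | c12 | S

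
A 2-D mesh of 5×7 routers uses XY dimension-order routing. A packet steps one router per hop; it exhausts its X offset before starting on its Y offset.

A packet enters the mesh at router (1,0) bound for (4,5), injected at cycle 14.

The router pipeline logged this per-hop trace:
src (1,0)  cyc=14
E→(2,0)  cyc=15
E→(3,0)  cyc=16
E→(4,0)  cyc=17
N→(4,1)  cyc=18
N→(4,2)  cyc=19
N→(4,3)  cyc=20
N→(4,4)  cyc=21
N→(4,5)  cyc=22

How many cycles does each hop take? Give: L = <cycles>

L = 1

Between hops 0 and 1 the cycle counter advances 15 − 14 = 1.
One hop costs L cycles, so L = 1.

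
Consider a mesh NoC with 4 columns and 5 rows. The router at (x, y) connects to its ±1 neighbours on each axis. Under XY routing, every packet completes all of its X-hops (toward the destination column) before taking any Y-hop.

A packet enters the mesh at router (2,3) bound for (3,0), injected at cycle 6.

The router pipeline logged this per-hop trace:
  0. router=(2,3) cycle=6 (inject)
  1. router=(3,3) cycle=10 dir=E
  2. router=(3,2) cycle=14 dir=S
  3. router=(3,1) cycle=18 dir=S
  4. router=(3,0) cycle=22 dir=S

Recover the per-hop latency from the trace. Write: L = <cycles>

L = 4

Between hops 0 and 1 the cycle counter advances 10 − 6 = 4.
Each hop adds L, hence L = 4.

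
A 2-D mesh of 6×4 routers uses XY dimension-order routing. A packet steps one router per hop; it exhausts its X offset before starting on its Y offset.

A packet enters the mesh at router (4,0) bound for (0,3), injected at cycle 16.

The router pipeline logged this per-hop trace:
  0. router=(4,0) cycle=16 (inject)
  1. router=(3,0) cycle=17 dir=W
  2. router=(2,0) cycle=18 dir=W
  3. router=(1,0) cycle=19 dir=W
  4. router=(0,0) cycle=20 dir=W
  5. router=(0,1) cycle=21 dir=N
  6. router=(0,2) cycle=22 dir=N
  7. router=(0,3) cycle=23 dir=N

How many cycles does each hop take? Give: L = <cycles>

Δcyc across hop 0→1: 17 − 16 = 1.
One hop costs L cycles, so L = 1.

L = 1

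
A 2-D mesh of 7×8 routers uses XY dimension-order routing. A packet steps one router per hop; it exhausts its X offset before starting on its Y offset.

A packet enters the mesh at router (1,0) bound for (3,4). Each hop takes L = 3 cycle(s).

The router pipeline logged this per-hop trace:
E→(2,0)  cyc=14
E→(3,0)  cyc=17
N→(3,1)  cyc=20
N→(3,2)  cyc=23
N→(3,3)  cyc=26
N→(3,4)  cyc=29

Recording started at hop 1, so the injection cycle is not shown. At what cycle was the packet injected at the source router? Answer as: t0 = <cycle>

t0 = 11

Hop 1 reached at cycle 14; hop k is at t0 + k·L.
t0 = cyc[1] − L = 14 − 3 = 11.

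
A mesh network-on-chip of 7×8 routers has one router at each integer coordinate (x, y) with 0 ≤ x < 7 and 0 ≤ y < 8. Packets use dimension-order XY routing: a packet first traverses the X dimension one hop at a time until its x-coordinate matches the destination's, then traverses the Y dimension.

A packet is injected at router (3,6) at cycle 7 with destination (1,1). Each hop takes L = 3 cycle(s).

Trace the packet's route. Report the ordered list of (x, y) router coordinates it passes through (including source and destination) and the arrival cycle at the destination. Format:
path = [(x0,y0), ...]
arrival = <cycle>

src (3,6)  cyc=7
W→(2,6)  cyc=10
W→(1,6)  cyc=13
S→(1,5)  cyc=16
S→(1,4)  cyc=19
S→(1,3)  cyc=22
S→(1,2)  cyc=25
S→(1,1)  cyc=28

path = [(3,6), (2,6), (1,6), (1,5), (1,4), (1,3), (1,2), (1,1)]
arrival = 28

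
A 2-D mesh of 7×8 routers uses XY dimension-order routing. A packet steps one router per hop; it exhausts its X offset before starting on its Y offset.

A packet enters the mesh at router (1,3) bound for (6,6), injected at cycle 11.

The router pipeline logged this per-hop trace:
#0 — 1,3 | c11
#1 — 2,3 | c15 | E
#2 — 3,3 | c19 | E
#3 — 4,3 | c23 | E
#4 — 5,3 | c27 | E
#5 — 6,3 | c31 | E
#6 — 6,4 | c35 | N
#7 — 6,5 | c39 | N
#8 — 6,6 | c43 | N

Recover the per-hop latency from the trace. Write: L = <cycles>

From hop 0 (11) to hop 1 (15): +4 cycles.
That increment is L by definition: L = 4.

L = 4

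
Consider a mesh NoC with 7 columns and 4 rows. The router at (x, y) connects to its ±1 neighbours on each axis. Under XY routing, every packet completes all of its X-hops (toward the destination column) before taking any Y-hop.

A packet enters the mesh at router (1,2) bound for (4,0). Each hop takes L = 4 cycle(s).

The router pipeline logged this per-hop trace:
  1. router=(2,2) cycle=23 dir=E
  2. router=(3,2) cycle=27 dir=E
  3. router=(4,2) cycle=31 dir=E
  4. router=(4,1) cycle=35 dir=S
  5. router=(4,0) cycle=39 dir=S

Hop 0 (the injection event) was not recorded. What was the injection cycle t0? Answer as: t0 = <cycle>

t0 = 19

At hop 1 the cycle is 23; in general cyc_k = t0 + kL.
So t0 = 23 − 1·4 = 19.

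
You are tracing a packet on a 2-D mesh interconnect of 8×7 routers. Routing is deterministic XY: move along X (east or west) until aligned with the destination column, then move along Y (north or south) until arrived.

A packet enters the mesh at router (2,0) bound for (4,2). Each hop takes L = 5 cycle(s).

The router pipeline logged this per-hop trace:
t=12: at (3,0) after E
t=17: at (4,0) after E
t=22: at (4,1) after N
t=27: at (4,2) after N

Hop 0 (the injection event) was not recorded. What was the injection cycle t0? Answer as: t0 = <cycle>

At hop 1 the cycle is 12; in general cyc_k = t0 + kL.
t0 = cyc[1] − L = 12 − 5 = 7.

t0 = 7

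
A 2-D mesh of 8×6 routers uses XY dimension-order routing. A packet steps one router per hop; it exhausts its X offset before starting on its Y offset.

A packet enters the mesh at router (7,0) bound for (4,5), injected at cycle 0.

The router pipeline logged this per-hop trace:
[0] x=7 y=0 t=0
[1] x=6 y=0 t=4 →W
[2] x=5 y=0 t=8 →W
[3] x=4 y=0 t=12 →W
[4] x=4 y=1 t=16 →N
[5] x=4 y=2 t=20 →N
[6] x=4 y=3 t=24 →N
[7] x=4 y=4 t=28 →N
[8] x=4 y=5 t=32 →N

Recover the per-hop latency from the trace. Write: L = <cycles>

L = 4

Δcyc across hop 0→1: 4 − 0 = 4.
Per-hop latency L = Δcyc = 4.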